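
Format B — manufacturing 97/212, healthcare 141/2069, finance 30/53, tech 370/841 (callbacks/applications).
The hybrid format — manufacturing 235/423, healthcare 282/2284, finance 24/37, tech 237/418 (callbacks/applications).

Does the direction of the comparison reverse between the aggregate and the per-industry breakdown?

No

Manufacturing: Format B 97/212 = 45.8%, the hybrid format 235/423 = 55.6% → the hybrid format
Healthcare: Format B 141/2069 = 6.8%, the hybrid format 282/2284 = 12.3% → the hybrid format
Finance: Format B 30/53 = 56.6%, the hybrid format 24/37 = 64.9% → the hybrid format
Tech: Format B 370/841 = 44.0%, the hybrid format 237/418 = 56.7% → the hybrid format
Overall: Format B 638/3175 = 20.1%, the hybrid format 778/3162 = 24.6% → the hybrid format
The hybrid format wins overall and in every industry group — no reversal.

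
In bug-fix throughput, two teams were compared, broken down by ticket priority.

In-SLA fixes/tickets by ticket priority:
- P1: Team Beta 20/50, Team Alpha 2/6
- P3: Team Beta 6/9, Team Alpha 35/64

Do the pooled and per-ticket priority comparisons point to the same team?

P1: Team Beta 20/50 = 40.0%, Team Alpha 2/6 = 33.3% → Team Beta
P3: Team Beta 6/9 = 66.7%, Team Alpha 35/64 = 54.7% → Team Beta
Overall: Team Beta 26/59 = 44.1%, Team Alpha 37/70 = 52.9% → Team Alpha
Team Beta wins each ticket group but Team Alpha wins overall — the comparison reverses. Team Beta's tickets skew toward P1, which has a lower base rate.

No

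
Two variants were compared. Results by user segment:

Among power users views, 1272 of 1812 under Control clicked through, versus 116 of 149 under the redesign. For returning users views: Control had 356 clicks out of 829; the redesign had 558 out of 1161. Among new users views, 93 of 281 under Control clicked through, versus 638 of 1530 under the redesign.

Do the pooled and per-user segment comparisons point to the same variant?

No

Power users: Control 1272/1812 = 70.2%, the redesign 116/149 = 77.9% → the redesign
Returning users: Control 356/829 = 42.9%, the redesign 558/1161 = 48.1% → the redesign
New users: Control 93/281 = 33.1%, the redesign 638/1530 = 41.7% → the redesign
Overall: Control 1721/2922 = 58.9%, the redesign 1312/2840 = 46.2% → Control
The redesign wins each user group but Control wins overall — the comparison reverses. The redesign's views skew toward new users, which has a lower base rate.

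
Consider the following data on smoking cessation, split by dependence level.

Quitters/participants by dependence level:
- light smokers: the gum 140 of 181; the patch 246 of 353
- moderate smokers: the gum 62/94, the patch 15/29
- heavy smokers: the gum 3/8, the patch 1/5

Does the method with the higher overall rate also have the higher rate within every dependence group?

Yes

Light smokers: the gum 140/181 = 77.3%, the patch 246/353 = 69.7% → the gum
Moderate smokers: the gum 62/94 = 66.0%, the patch 15/29 = 51.7% → the gum
Heavy smokers: the gum 3/8 = 37.5%, the patch 1/5 = 20.0% → the gum
Overall: the gum 205/283 = 72.4%, the patch 262/387 = 67.7% → the gum
The gum wins overall and in every dependence group — no reversal.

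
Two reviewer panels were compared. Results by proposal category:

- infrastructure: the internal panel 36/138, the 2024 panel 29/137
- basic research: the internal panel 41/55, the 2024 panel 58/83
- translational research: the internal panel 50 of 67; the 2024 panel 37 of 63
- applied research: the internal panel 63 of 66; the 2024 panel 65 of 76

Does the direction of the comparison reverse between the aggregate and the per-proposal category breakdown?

No

Infrastructure: the internal panel 36/138 = 26.1%, the 2024 panel 29/137 = 21.2% → the internal panel
Basic research: the internal panel 41/55 = 74.5%, the 2024 panel 58/83 = 69.9% → the internal panel
Translational research: the internal panel 50/67 = 74.6%, the 2024 panel 37/63 = 58.7% → the internal panel
Applied research: the internal panel 63/66 = 95.5%, the 2024 panel 65/76 = 85.5% → the internal panel
Overall: the internal panel 190/326 = 58.3%, the 2024 panel 189/359 = 52.6% → the internal panel
The internal panel wins overall and in every proposal group — no reversal.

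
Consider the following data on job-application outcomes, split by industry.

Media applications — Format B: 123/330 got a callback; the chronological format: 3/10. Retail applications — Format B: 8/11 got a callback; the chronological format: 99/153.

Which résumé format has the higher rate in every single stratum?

Format B

Media: Format B 123/330 = 37.3%, the chronological format 3/10 = 30.0% → Format B
Retail: Format B 8/11 = 72.7%, the chronological format 99/153 = 64.7% → Format B
Format B has the higher rate in both groups.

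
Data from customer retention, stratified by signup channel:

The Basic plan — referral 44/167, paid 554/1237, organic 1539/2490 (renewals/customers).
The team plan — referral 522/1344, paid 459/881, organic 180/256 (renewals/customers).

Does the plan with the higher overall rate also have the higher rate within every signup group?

No

Referral: the Basic plan 44/167 = 26.3%, the team plan 522/1344 = 38.8% → the team plan
Paid: the Basic plan 554/1237 = 44.8%, the team plan 459/881 = 52.1% → the team plan
Organic: the Basic plan 1539/2490 = 61.8%, the team plan 180/256 = 70.3% → the team plan
Overall: the Basic plan 2137/3894 = 54.9%, the team plan 1161/2481 = 46.8% → the Basic plan
The team plan wins each signup group but the Basic plan wins overall — the comparison reverses. The team plan's customers skew toward referral, which has a lower base rate.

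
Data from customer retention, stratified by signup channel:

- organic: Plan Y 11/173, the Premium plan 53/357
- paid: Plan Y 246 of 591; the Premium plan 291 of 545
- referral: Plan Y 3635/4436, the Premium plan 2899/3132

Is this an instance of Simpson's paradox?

Organic: Plan Y 11/173 = 6.4%, the Premium plan 53/357 = 14.8% → the Premium plan
Paid: Plan Y 246/591 = 41.6%, the Premium plan 291/545 = 53.4% → the Premium plan
Referral: Plan Y 3635/4436 = 81.9%, the Premium plan 2899/3132 = 92.6% → the Premium plan
Overall: Plan Y 3892/5200 = 74.8%, the Premium plan 3243/4034 = 80.4% → the Premium plan
The Premium plan wins overall and in every signup group — no reversal.

No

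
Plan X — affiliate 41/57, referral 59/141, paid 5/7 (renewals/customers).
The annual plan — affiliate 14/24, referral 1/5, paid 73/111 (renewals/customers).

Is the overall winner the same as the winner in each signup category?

Affiliate: Plan X 41/57 = 71.9%, the annual plan 14/24 = 58.3% → Plan X
Referral: Plan X 59/141 = 41.8%, the annual plan 1/5 = 20.0% → Plan X
Paid: Plan X 5/7 = 71.4%, the annual plan 73/111 = 65.8% → Plan X
Overall: Plan X 105/205 = 51.2%, the annual plan 88/140 = 62.9% → the annual plan
Plan X wins each signup group but the annual plan wins overall — the comparison reverses. Plan X's customers skew toward referral, which has a lower base rate.

No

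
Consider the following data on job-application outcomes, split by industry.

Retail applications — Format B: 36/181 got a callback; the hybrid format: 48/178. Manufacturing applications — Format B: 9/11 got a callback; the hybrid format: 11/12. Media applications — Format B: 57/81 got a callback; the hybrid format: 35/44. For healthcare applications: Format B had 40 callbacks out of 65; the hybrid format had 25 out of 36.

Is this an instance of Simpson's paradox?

No

Retail: Format B 36/181 = 19.9%, the hybrid format 48/178 = 27.0% → the hybrid format
Manufacturing: Format B 9/11 = 81.8%, the hybrid format 11/12 = 91.7% → the hybrid format
Media: Format B 57/81 = 70.4%, the hybrid format 35/44 = 79.5% → the hybrid format
Healthcare: Format B 40/65 = 61.5%, the hybrid format 25/36 = 69.4% → the hybrid format
Overall: Format B 142/338 = 42.0%, the hybrid format 119/270 = 44.1% → the hybrid format
The hybrid format wins overall and in every industry group — no reversal.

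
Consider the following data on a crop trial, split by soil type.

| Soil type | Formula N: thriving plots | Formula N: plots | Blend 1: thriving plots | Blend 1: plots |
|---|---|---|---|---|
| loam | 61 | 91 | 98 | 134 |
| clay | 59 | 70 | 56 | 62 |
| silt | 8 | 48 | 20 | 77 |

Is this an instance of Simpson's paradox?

Loam: Formula N 61/91 = 67.0%, Blend 1 98/134 = 73.1% → Blend 1
Clay: Formula N 59/70 = 84.3%, Blend 1 56/62 = 90.3% → Blend 1
Silt: Formula N 8/48 = 16.7%, Blend 1 20/77 = 26.0% → Blend 1
Overall: Formula N 128/209 = 61.2%, Blend 1 174/273 = 63.7% → Blend 1
Blend 1 wins overall and in every soil group — no reversal.

No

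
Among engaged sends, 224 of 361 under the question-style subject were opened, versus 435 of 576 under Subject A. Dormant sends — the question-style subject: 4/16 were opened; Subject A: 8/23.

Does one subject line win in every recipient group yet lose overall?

No

Engaged: the question-style subject 224/361 = 62.0%, Subject A 435/576 = 75.5% → Subject A
Dormant: the question-style subject 4/16 = 25.0%, Subject A 8/23 = 34.8% → Subject A
Overall: the question-style subject 228/377 = 60.5%, Subject A 443/599 = 74.0% → Subject A
Subject A wins overall and in every recipient group — no reversal.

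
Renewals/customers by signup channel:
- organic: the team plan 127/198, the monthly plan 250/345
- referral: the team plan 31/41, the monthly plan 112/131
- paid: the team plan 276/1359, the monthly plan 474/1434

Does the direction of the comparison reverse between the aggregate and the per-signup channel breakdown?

Organic: the team plan 127/198 = 64.1%, the monthly plan 250/345 = 72.5% → the monthly plan
Referral: the team plan 31/41 = 75.6%, the monthly plan 112/131 = 85.5% → the monthly plan
Paid: the team plan 276/1359 = 20.3%, the monthly plan 474/1434 = 33.1% → the monthly plan
Overall: the team plan 434/1598 = 27.2%, the monthly plan 836/1910 = 43.8% → the monthly plan
The monthly plan wins overall and in every signup group — no reversal.

No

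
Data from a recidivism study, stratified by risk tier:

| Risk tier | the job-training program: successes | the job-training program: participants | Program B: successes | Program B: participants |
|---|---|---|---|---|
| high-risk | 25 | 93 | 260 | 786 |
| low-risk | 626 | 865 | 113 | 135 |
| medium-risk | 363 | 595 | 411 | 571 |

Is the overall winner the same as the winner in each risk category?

High-risk: the job-training program 25/93 = 26.9%, Program B 260/786 = 33.1% → Program B
Low-risk: the job-training program 626/865 = 72.4%, Program B 113/135 = 83.7% → Program B
Medium-risk: the job-training program 363/595 = 61.0%, Program B 411/571 = 72.0% → Program B
Overall: the job-training program 1014/1553 = 65.3%, Program B 784/1492 = 52.5% → the job-training program
Program B wins each risk group but the job-training program wins overall — the comparison reverses. Program B's participants skew toward high-risk, which has a lower base rate.

No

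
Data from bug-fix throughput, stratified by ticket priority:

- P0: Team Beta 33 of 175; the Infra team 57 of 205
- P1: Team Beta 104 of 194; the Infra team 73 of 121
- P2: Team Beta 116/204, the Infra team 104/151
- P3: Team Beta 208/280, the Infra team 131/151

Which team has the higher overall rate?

P0: Team Beta 33/175 = 18.9%, the Infra team 57/205 = 27.8% → the Infra team
P1: Team Beta 104/194 = 53.6%, the Infra team 73/121 = 60.3% → the Infra team
P2: Team Beta 116/204 = 56.9%, the Infra team 104/151 = 68.9% → the Infra team
P3: Team Beta 208/280 = 74.3%, the Infra team 131/151 = 86.8% → the Infra team
Overall: Team Beta 461/853 = 54.0%, the Infra team 365/628 = 58.1% → the Infra team

the Infra team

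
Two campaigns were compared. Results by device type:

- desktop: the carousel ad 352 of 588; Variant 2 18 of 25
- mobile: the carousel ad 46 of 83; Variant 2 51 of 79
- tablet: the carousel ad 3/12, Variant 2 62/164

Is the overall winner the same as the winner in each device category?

No

Desktop: the carousel ad 352/588 = 59.9%, Variant 2 18/25 = 72.0% → Variant 2
Mobile: the carousel ad 46/83 = 55.4%, Variant 2 51/79 = 64.6% → Variant 2
Tablet: the carousel ad 3/12 = 25.0%, Variant 2 62/164 = 37.8% → Variant 2
Overall: the carousel ad 401/683 = 58.7%, Variant 2 131/268 = 48.9% → the carousel ad
Variant 2 wins each device group but the carousel ad wins overall — the comparison reverses. Variant 2's impressions skew toward tablet, which has a lower base rate.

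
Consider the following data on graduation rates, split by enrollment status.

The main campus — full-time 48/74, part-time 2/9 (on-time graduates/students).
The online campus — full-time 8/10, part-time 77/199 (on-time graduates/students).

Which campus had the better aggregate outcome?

the main campus

Full-time: the main campus 48/74 = 64.9%, the online campus 8/10 = 80.0% → the online campus
Part-time: the main campus 2/9 = 22.2%, the online campus 77/199 = 38.7% → the online campus
Overall: the main campus 50/83 = 60.2%, the online campus 85/209 = 40.7% → the main campus
(The online campus wins every enrollment group but the main campus wins overall — the online campus's students skew toward the low-rate part-time group.)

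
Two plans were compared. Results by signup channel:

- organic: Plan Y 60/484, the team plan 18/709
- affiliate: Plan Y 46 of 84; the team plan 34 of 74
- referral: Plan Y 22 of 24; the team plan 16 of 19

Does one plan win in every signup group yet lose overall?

No

Organic: Plan Y 60/484 = 12.4%, the team plan 18/709 = 2.5% → Plan Y
Affiliate: Plan Y 46/84 = 54.8%, the team plan 34/74 = 45.9% → Plan Y
Referral: Plan Y 22/24 = 91.7%, the team plan 16/19 = 84.2% → Plan Y
Overall: Plan Y 128/592 = 21.6%, the team plan 68/802 = 8.5% → Plan Y
Plan Y wins overall and in every signup group — no reversal.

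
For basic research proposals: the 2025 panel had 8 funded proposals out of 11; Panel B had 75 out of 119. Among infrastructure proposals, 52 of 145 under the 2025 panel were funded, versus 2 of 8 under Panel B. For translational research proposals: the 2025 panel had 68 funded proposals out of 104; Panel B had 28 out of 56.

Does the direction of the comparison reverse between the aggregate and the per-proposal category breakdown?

Yes

Basic research: the 2025 panel 8/11 = 72.7%, Panel B 75/119 = 63.0% → the 2025 panel
Infrastructure: the 2025 panel 52/145 = 35.9%, Panel B 2/8 = 25.0% → the 2025 panel
Translational research: the 2025 panel 68/104 = 65.4%, Panel B 28/56 = 50.0% → the 2025 panel
Overall: the 2025 panel 128/260 = 49.2%, Panel B 105/183 = 57.4% → Panel B
The 2025 panel wins each proposal group but Panel B wins overall — the comparison reverses. The 2025 panel's proposals skew toward infrastructure, which has a lower base rate.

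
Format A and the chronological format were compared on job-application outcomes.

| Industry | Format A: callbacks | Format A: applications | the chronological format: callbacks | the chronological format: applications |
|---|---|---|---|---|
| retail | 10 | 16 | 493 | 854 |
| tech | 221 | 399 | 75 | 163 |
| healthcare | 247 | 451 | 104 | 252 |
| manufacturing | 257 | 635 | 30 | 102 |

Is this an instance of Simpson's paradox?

Yes

Retail: Format A 10/16 = 62.5%, the chronological format 493/854 = 57.7% → Format A
Tech: Format A 221/399 = 55.4%, the chronological format 75/163 = 46.0% → Format A
Healthcare: Format A 247/451 = 54.8%, the chronological format 104/252 = 41.3% → Format A
Manufacturing: Format A 257/635 = 40.5%, the chronological format 30/102 = 29.4% → Format A
Overall: Format A 735/1501 = 49.0%, the chronological format 702/1371 = 51.2% → the chronological format
Format A wins each industry group but the chronological format wins overall — the comparison reverses. Format A's applications skew toward manufacturing, which has a lower base rate.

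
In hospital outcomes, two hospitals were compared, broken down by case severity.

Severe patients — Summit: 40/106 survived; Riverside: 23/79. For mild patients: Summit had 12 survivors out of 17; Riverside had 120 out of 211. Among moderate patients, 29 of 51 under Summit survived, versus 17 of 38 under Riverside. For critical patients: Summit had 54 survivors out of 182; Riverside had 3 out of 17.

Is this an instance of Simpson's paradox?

Severe: Summit 40/106 = 37.7%, Riverside 23/79 = 29.1% → Summit
Mild: Summit 12/17 = 70.6%, Riverside 120/211 = 56.9% → Summit
Moderate: Summit 29/51 = 56.9%, Riverside 17/38 = 44.7% → Summit
Critical: Summit 54/182 = 29.7%, Riverside 3/17 = 17.6% → Summit
Overall: Summit 135/356 = 37.9%, Riverside 163/345 = 47.2% → Riverside
Summit wins each case group but Riverside wins overall — the comparison reverses. Summit's patients skew toward critical, which has a lower base rate.

Yes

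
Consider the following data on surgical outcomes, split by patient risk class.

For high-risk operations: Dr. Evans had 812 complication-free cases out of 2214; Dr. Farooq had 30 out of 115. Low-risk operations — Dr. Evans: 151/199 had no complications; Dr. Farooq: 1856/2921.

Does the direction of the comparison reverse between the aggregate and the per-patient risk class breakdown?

Yes

High-risk: Dr. Evans 812/2214 = 36.7%, Dr. Farooq 30/115 = 26.1% → Dr. Evans
Low-risk: Dr. Evans 151/199 = 75.9%, Dr. Farooq 1856/2921 = 63.5% → Dr. Evans
Overall: Dr. Evans 963/2413 = 39.9%, Dr. Farooq 1886/3036 = 62.1% → Dr. Farooq
Dr. Evans wins each patient risk group but Dr. Farooq wins overall — the comparison reverses. Dr. Evans's operations skew toward high-risk, which has a lower base rate.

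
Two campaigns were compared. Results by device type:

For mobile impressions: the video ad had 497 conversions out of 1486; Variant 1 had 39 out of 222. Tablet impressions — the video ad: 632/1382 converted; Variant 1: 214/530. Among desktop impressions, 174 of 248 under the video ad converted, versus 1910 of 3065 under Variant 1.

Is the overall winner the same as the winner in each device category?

No

Mobile: the video ad 497/1486 = 33.4%, Variant 1 39/222 = 17.6% → the video ad
Tablet: the video ad 632/1382 = 45.7%, Variant 1 214/530 = 40.4% → the video ad
Desktop: the video ad 174/248 = 70.2%, Variant 1 1910/3065 = 62.3% → the video ad
Overall: the video ad 1303/3116 = 41.8%, Variant 1 2163/3817 = 56.7% → Variant 1
The video ad wins each device group but Variant 1 wins overall — the comparison reverses. The video ad's impressions skew toward mobile, which has a lower base rate.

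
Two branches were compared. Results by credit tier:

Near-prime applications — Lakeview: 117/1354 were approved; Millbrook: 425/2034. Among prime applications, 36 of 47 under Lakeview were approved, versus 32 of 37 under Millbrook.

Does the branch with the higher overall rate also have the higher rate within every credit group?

Near-prime: Lakeview 117/1354 = 8.6%, Millbrook 425/2034 = 20.9% → Millbrook
Prime: Lakeview 36/47 = 76.6%, Millbrook 32/37 = 86.5% → Millbrook
Overall: Lakeview 153/1401 = 10.9%, Millbrook 457/2071 = 22.1% → Millbrook
Millbrook wins overall and in every credit group — no reversal.

Yes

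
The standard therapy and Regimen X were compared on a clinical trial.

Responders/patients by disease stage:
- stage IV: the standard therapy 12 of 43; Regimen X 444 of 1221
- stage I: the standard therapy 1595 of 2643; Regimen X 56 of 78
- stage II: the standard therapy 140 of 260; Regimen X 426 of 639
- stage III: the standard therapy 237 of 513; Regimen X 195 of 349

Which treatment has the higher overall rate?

Stage IV: the standard therapy 12/43 = 27.9%, Regimen X 444/1221 = 36.4% → Regimen X
Stage I: the standard therapy 1595/2643 = 60.3%, Regimen X 56/78 = 71.8% → Regimen X
Stage II: the standard therapy 140/260 = 53.8%, Regimen X 426/639 = 66.7% → Regimen X
Stage III: the standard therapy 237/513 = 46.2%, Regimen X 195/349 = 55.9% → Regimen X
Overall: the standard therapy 1984/3459 = 57.4%, Regimen X 1121/2287 = 49.0% → the standard therapy
(Regimen X wins every disease group but the standard therapy wins overall — Regimen X's patients skew toward the low-rate stage IV group.)

the standard therapy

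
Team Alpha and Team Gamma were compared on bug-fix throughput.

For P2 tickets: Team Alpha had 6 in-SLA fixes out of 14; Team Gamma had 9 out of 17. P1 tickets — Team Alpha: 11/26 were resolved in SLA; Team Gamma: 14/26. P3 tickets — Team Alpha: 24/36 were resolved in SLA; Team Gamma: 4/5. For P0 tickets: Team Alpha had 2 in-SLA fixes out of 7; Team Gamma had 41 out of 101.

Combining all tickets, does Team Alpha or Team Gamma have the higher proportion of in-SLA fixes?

Team Alpha

P2: Team Alpha 6/14 = 42.9%, Team Gamma 9/17 = 52.9% → Team Gamma
P1: Team Alpha 11/26 = 42.3%, Team Gamma 14/26 = 53.8% → Team Gamma
P3: Team Alpha 24/36 = 66.7%, Team Gamma 4/5 = 80.0% → Team Gamma
P0: Team Alpha 2/7 = 28.6%, Team Gamma 41/101 = 40.6% → Team Gamma
Overall: Team Alpha 43/83 = 51.8%, Team Gamma 68/149 = 45.6% → Team Alpha
(Team Gamma wins every ticket group but Team Alpha wins overall — Team Gamma's tickets skew toward the low-rate P0 group.)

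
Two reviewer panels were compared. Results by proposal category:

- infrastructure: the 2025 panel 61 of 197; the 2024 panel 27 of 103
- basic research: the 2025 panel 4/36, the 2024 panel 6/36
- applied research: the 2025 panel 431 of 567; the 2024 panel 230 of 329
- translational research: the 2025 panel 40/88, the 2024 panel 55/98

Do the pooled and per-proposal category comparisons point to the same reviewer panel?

Infrastructure: the 2025 panel 61/197 = 31.0%, the 2024 panel 27/103 = 26.2% → the 2025 panel
Basic research: the 2025 panel 4/36 = 11.1%, the 2024 panel 6/36 = 16.7% → the 2024 panel
Applied research: the 2025 panel 431/567 = 76.0%, the 2024 panel 230/329 = 69.9% → the 2025 panel
Translational research: the 2025 panel 40/88 = 45.5%, the 2024 panel 55/98 = 56.1% → the 2024 panel
Overall: the 2025 panel 536/888 = 60.4%, the 2024 panel 318/566 = 56.2% → the 2025 panel
Neither sweeps: the 2025 panel wins 2 of 4 groups, the 2024 panel wins 2. The 2025 panel wins overall but not every group — no Simpson reversal.

No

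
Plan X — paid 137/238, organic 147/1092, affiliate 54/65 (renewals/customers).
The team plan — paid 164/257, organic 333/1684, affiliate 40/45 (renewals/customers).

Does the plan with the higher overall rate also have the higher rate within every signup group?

Yes

Paid: Plan X 137/238 = 57.6%, the team plan 164/257 = 63.8% → the team plan
Organic: Plan X 147/1092 = 13.5%, the team plan 333/1684 = 19.8% → the team plan
Affiliate: Plan X 54/65 = 83.1%, the team plan 40/45 = 88.9% → the team plan
Overall: Plan X 338/1395 = 24.2%, the team plan 537/1986 = 27.0% → the team plan
The team plan wins overall and in every signup group — no reversal.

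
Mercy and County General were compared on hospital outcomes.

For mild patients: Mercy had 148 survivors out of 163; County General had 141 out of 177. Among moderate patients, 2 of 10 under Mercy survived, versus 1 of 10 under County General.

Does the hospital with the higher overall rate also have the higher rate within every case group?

Yes

Mild: Mercy 148/163 = 90.8%, County General 141/177 = 79.7% → Mercy
Moderate: Mercy 2/10 = 20.0%, County General 1/10 = 10.0% → Mercy
Overall: Mercy 150/173 = 86.7%, County General 142/187 = 75.9% → Mercy
Mercy wins overall and in every case group — no reversal.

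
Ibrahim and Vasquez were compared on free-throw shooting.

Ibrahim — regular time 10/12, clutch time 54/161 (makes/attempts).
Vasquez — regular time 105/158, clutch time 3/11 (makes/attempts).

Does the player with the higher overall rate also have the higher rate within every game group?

Regular time: Ibrahim 10/12 = 83.3%, Vasquez 105/158 = 66.5% → Ibrahim
Clutch time: Ibrahim 54/161 = 33.5%, Vasquez 3/11 = 27.3% → Ibrahim
Overall: Ibrahim 64/173 = 37.0%, Vasquez 108/169 = 63.9% → Vasquez
Ibrahim wins each game group but Vasquez wins overall — the comparison reverses. Ibrahim's attempts skew toward clutch time, which has a lower base rate.

No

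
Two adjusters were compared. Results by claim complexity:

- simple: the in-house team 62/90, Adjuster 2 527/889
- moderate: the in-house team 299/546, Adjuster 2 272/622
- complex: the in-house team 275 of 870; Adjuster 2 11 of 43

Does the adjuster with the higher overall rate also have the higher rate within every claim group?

Simple: the in-house team 62/90 = 68.9%, Adjuster 2 527/889 = 59.3% → the in-house team
Moderate: the in-house team 299/546 = 54.8%, Adjuster 2 272/622 = 43.7% → the in-house team
Complex: the in-house team 275/870 = 31.6%, Adjuster 2 11/43 = 25.6% → the in-house team
Overall: the in-house team 636/1506 = 42.2%, Adjuster 2 810/1554 = 52.1% → Adjuster 2
The in-house team wins each claim group but Adjuster 2 wins overall — the comparison reverses. The in-house team's claims skew toward complex, which has a lower base rate.

No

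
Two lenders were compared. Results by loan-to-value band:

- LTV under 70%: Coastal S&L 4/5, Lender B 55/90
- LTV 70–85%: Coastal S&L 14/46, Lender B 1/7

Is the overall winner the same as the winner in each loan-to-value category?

LTV under 70%: Coastal S&L 4/5 = 80.0%, Lender B 55/90 = 61.1% → Coastal S&L
LTV 70–85%: Coastal S&L 14/46 = 30.4%, Lender B 1/7 = 14.3% → Coastal S&L
Overall: Coastal S&L 18/51 = 35.3%, Lender B 56/97 = 57.7% → Lender B
Coastal S&L wins each loan-to-value group but Lender B wins overall — the comparison reverses. Coastal S&L's loans skew toward LTV 70–85%, which has a lower base rate.

No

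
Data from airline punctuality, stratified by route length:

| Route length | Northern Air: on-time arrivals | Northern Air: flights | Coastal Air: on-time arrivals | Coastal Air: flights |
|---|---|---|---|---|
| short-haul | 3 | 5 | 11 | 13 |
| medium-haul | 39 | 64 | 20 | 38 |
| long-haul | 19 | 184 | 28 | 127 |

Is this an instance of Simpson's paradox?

Short-haul: Northern Air 3/5 = 60.0%, Coastal Air 11/13 = 84.6% → Coastal Air
Medium-haul: Northern Air 39/64 = 60.9%, Coastal Air 20/38 = 52.6% → Northern Air
Long-haul: Northern Air 19/184 = 10.3%, Coastal Air 28/127 = 22.0% → Coastal Air
Overall: Northern Air 61/253 = 24.1%, Coastal Air 59/178 = 33.1% → Coastal Air
Neither sweeps: Northern Air wins 1 of 3 groups, Coastal Air wins 2. Coastal Air wins overall but not every group — no Simpson reversal.

No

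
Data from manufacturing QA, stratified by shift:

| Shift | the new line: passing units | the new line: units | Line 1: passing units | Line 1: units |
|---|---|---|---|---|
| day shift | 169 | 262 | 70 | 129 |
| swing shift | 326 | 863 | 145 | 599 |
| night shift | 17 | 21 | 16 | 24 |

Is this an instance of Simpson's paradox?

Day shift: the new line 169/262 = 64.5%, Line 1 70/129 = 54.3% → the new line
Swing shift: the new line 326/863 = 37.8%, Line 1 145/599 = 24.2% → the new line
Night shift: the new line 17/21 = 81.0%, Line 1 16/24 = 66.7% → the new line
Overall: the new line 512/1146 = 44.7%, Line 1 231/752 = 30.7% → the new line
The new line wins overall and in every shift group — no reversal.

No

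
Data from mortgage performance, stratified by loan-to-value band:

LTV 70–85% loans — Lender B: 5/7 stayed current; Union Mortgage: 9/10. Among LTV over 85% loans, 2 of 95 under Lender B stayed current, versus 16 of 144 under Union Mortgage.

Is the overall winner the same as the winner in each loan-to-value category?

LTV 70–85%: Lender B 5/7 = 71.4%, Union Mortgage 9/10 = 90.0% → Union Mortgage
LTV over 85%: Lender B 2/95 = 2.1%, Union Mortgage 16/144 = 11.1% → Union Mortgage
Overall: Lender B 7/102 = 6.9%, Union Mortgage 25/154 = 16.2% → Union Mortgage
Union Mortgage wins overall and in every loan-to-value group — no reversal.

Yes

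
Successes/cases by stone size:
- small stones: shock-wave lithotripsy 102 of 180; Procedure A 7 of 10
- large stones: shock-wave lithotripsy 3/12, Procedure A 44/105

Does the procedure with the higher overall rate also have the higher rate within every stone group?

Small stones: shock-wave lithotripsy 102/180 = 56.7%, Procedure A 7/10 = 70.0% → Procedure A
Large stones: shock-wave lithotripsy 3/12 = 25.0%, Procedure A 44/105 = 41.9% → Procedure A
Overall: shock-wave lithotripsy 105/192 = 54.7%, Procedure A 51/115 = 44.3% → shock-wave lithotripsy
Procedure A wins each stone group but shock-wave lithotripsy wins overall — the comparison reverses. Procedure A's cases skew toward large stones, which has a lower base rate.

No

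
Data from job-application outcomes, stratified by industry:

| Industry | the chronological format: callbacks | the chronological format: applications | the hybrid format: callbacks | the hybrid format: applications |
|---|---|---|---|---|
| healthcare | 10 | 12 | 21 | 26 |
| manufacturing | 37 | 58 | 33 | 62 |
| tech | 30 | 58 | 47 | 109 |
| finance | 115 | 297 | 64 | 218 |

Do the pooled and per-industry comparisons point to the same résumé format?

Healthcare: the chronological format 10/12 = 83.3%, the hybrid format 21/26 = 80.8% → the chronological format
Manufacturing: the chronological format 37/58 = 63.8%, the hybrid format 33/62 = 53.2% → the chronological format
Tech: the chronological format 30/58 = 51.7%, the hybrid format 47/109 = 43.1% → the chronological format
Finance: the chronological format 115/297 = 38.7%, the hybrid format 64/218 = 29.4% → the chronological format
Overall: the chronological format 192/425 = 45.2%, the hybrid format 165/415 = 39.8% → the chronological format
The chronological format wins overall and in every industry group — no reversal.

Yes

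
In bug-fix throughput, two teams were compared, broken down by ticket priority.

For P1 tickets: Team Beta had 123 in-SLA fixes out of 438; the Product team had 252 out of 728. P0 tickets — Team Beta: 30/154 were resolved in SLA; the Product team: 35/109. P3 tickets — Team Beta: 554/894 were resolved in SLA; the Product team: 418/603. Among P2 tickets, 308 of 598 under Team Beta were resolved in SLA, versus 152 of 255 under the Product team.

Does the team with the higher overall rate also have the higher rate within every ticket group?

Yes

P1: Team Beta 123/438 = 28.1%, the Product team 252/728 = 34.6% → the Product team
P0: Team Beta 30/154 = 19.5%, the Product team 35/109 = 32.1% → the Product team
P3: Team Beta 554/894 = 62.0%, the Product team 418/603 = 69.3% → the Product team
P2: Team Beta 308/598 = 51.5%, the Product team 152/255 = 59.6% → the Product team
Overall: Team Beta 1015/2084 = 48.7%, the Product team 857/1695 = 50.6% → the Product team
The Product team wins overall and in every ticket group — no reversal.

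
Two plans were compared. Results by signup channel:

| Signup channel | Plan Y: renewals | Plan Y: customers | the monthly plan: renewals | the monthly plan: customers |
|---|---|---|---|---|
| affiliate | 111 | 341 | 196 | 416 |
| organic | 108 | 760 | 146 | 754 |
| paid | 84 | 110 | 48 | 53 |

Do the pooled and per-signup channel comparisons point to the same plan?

Yes

Affiliate: Plan Y 111/341 = 32.6%, the monthly plan 196/416 = 47.1% → the monthly plan
Organic: Plan Y 108/760 = 14.2%, the monthly plan 146/754 = 19.4% → the monthly plan
Paid: Plan Y 84/110 = 76.4%, the monthly plan 48/53 = 90.6% → the monthly plan
Overall: Plan Y 303/1211 = 25.0%, the monthly plan 390/1223 = 31.9% → the monthly plan
The monthly plan wins overall and in every signup group — no reversal.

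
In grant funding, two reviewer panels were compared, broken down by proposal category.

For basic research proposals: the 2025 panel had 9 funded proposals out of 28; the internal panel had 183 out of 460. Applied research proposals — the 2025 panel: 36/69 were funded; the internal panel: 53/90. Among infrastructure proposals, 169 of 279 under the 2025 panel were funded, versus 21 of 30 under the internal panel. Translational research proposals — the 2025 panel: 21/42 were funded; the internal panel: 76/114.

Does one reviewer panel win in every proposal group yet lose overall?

Basic research: the 2025 panel 9/28 = 32.1%, the internal panel 183/460 = 39.8% → the internal panel
Applied research: the 2025 panel 36/69 = 52.2%, the internal panel 53/90 = 58.9% → the internal panel
Infrastructure: the 2025 panel 169/279 = 60.6%, the internal panel 21/30 = 70.0% → the internal panel
Translational research: the 2025 panel 21/42 = 50.0%, the internal panel 76/114 = 66.7% → the internal panel
Overall: the 2025 panel 235/418 = 56.2%, the internal panel 333/694 = 48.0% → the 2025 panel
The internal panel wins each proposal group but the 2025 panel wins overall — the comparison reverses. The internal panel's proposals skew toward basic research, which has a lower base rate.

Yes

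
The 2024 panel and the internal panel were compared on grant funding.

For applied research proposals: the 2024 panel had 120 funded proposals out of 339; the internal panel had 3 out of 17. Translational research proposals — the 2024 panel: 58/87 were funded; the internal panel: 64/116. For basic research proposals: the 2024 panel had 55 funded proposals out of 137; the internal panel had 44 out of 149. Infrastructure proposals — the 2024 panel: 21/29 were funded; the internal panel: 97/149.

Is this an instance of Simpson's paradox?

Applied research: the 2024 panel 120/339 = 35.4%, the internal panel 3/17 = 17.6% → the 2024 panel
Translational research: the 2024 panel 58/87 = 66.7%, the internal panel 64/116 = 55.2% → the 2024 panel
Basic research: the 2024 panel 55/137 = 40.1%, the internal panel 44/149 = 29.5% → the 2024 panel
Infrastructure: the 2024 panel 21/29 = 72.4%, the internal panel 97/149 = 65.1% → the 2024 panel
Overall: the 2024 panel 254/592 = 42.9%, the internal panel 208/431 = 48.3% → the internal panel
The 2024 panel wins each proposal group but the internal panel wins overall — the comparison reverses. The 2024 panel's proposals skew toward applied research, which has a lower base rate.

Yes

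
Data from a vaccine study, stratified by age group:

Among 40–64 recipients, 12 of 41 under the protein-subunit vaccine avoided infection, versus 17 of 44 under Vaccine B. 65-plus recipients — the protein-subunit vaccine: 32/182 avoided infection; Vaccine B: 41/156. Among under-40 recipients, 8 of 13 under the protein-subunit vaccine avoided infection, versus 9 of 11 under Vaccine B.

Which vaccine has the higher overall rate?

40–64: the protein-subunit vaccine 12/41 = 29.3%, Vaccine B 17/44 = 38.6% → Vaccine B
65-plus: the protein-subunit vaccine 32/182 = 17.6%, Vaccine B 41/156 = 26.3% → Vaccine B
Under-40: the protein-subunit vaccine 8/13 = 61.5%, Vaccine B 9/11 = 81.8% → Vaccine B
Overall: the protein-subunit vaccine 52/236 = 22.0%, Vaccine B 67/211 = 31.8% → Vaccine B

Vaccine B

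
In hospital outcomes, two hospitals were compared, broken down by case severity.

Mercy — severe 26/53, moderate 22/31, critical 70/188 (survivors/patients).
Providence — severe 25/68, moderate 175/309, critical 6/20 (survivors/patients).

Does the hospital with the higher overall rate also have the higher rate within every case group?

Severe: Mercy 26/53 = 49.1%, Providence 25/68 = 36.8% → Mercy
Moderate: Mercy 22/31 = 71.0%, Providence 175/309 = 56.6% → Mercy
Critical: Mercy 70/188 = 37.2%, Providence 6/20 = 30.0% → Mercy
Overall: Mercy 118/272 = 43.4%, Providence 206/397 = 51.9% → Providence
Mercy wins each case group but Providence wins overall — the comparison reverses. Mercy's patients skew toward critical, which has a lower base rate.

No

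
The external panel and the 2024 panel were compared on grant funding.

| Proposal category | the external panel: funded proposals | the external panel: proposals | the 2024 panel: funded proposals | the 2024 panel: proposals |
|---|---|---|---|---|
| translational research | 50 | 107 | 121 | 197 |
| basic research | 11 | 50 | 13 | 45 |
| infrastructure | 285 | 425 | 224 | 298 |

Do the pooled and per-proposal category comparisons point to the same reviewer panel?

Translational research: the external panel 50/107 = 46.7%, the 2024 panel 121/197 = 61.4% → the 2024 panel
Basic research: the external panel 11/50 = 22.0%, the 2024 panel 13/45 = 28.9% → the 2024 panel
Infrastructure: the external panel 285/425 = 67.1%, the 2024 panel 224/298 = 75.2% → the 2024 panel
Overall: the external panel 346/582 = 59.5%, the 2024 panel 358/540 = 66.3% → the 2024 panel
The 2024 panel wins overall and in every proposal group — no reversal.

Yes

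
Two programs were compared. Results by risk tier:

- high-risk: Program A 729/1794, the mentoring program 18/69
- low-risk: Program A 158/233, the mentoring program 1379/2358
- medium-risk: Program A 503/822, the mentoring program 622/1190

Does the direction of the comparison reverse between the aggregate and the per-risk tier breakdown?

Yes

High-risk: Program A 729/1794 = 40.6%, the mentoring program 18/69 = 26.1% → Program A
Low-risk: Program A 158/233 = 67.8%, the mentoring program 1379/2358 = 58.5% → Program A
Medium-risk: Program A 503/822 = 61.2%, the mentoring program 622/1190 = 52.3% → Program A
Overall: Program A 1390/2849 = 48.8%, the mentoring program 2019/3617 = 55.8% → the mentoring program
Program A wins each risk group but the mentoring program wins overall — the comparison reverses. Program A's participants skew toward high-risk, which has a lower base rate.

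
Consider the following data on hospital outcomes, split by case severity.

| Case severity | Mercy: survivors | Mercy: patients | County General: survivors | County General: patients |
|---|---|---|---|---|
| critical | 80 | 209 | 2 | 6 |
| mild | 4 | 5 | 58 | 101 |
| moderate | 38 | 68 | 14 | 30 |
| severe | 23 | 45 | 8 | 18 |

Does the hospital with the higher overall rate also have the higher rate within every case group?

No

Critical: Mercy 80/209 = 38.3%, County General 2/6 = 33.3% → Mercy
Mild: Mercy 4/5 = 80.0%, County General 58/101 = 57.4% → Mercy
Moderate: Mercy 38/68 = 55.9%, County General 14/30 = 46.7% → Mercy
Severe: Mercy 23/45 = 51.1%, County General 8/18 = 44.4% → Mercy
Overall: Mercy 145/327 = 44.3%, County General 82/155 = 52.9% → County General
Mercy wins each case group but County General wins overall — the comparison reverses. Mercy's patients skew toward critical, which has a lower base rate.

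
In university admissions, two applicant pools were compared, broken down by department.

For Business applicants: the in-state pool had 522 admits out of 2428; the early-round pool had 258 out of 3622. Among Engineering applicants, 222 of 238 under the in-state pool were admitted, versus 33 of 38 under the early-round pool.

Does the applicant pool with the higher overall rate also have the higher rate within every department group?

Yes

Business: the in-state pool 522/2428 = 21.5%, the early-round pool 258/3622 = 7.1% → the in-state pool
Engineering: the in-state pool 222/238 = 93.3%, the early-round pool 33/38 = 86.8% → the in-state pool
Overall: the in-state pool 744/2666 = 27.9%, the early-round pool 291/3660 = 8.0% → the in-state pool
The in-state pool wins overall and in every department group — no reversal.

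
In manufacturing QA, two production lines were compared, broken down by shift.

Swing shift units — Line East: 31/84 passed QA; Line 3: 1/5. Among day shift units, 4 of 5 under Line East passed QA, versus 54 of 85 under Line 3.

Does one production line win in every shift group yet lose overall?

Swing shift: Line East 31/84 = 36.9%, Line 3 1/5 = 20.0% → Line East
Day shift: Line East 4/5 = 80.0%, Line 3 54/85 = 63.5% → Line East
Overall: Line East 35/89 = 39.3%, Line 3 55/90 = 61.1% → Line 3
Line East wins each shift group but Line 3 wins overall — the comparison reverses. Line East's units skew toward swing shift, which has a lower base rate.

Yes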